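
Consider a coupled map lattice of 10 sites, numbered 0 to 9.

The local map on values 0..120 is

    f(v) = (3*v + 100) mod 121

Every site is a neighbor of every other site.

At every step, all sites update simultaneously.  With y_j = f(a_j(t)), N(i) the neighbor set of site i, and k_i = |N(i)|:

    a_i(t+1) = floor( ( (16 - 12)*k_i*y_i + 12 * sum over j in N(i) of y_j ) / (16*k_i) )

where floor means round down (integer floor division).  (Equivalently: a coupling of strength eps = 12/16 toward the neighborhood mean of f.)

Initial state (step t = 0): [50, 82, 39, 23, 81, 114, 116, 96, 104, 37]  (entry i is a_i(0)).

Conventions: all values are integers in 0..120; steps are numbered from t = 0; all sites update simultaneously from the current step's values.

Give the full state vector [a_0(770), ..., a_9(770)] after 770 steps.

Simulating step by step:
t=0: [50, 82, 39, 23, 81, 114, 116, 96, 104, 37]
t=1: [58, 74, 73, 65, 73, 70, 71, 61, 65, 72]
t=2: [57, 65, 65, 61, 65, 63, 64, 59, 61, 64]
t=3: [42, 46, 46, 44, 46, 45, 46, 43, 44, 46]
t=4: [112, 114, 114, 113, 114, 113, 114, 112, 113, 114]
t=5: [76, 77, 77, 76, 77, 76, 77, 76, 76, 77]
t=6: [87, 87, 87, 87, 87, 87, 87, 87, 87, 87]
t=7: [119, 119, 119, 119, 119, 119, 119, 119, 119, 119]
t=8: [94, 94, 94, 94, 94, 94, 94, 94, 94, 94]
t=9: [19, 19, 19, 19, 19, 19, 19, 19, 19, 19]
t=10: [36, 36, 36, 36, 36, 36, 36, 36, 36, 36]
t=11: [87, 87, 87, 87, 87, 87, 87, 87, 87, 87]

Answer: [36, 36, 36, 36, 36, 36, 36, 36, 36, 36]
Key observation: The state at step 6, [87, 87, 87, 87, 87, 87, 87, 87, 87, 87], reappears at step 11: the system is in a cycle of period 5 from step 6 on.  Therefore the state at step 770 equals the state at step 6 + ((770 - 6) mod 5) = 10, which is [36, 36, 36, 36, 36, 36, 36, 36, 36, 36].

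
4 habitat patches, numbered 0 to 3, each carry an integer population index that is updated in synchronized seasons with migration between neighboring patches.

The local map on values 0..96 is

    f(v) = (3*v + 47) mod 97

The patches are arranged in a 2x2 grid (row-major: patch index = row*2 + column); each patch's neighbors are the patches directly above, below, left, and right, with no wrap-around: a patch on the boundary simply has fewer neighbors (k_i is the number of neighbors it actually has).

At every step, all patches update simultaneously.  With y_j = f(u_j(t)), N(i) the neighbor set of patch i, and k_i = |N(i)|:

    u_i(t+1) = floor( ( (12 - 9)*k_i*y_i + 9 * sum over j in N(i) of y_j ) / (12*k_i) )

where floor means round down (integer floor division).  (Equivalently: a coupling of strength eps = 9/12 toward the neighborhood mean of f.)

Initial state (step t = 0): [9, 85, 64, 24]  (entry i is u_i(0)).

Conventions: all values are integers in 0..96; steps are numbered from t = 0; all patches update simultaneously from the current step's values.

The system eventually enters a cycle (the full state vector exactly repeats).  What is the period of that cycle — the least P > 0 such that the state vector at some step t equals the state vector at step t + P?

Simulating step by step:
t=0: [9, 85, 64, 24]
t=1: [39, 38, 47, 26]
t=2: [74, 51, 58, 65]
t=3: [31, 47, 52, 24]
t=4: [48, 47, 26, 43]
t=5: [68, 87, 71, 64]
t=6: [45, 42, 54, 42]
t=7: [55, 79, 64, 53]
t=8: [55, 33, 22, 53]
t=9: [28, 23, 15, 27]
t=10: [50, 29, 47, 49]
t=11: [48, 10, 23, 48]
t=12: [59, 89, 75, 59]
t=13: [45, 28, 42, 45]
t=14: [62, 72, 82, 62]
t=15: [36, 46, 29, 36]
t=16: [61, 65, 52, 61]
t=17: [30, 39, 29, 30]
t=18: [49, 46, 39, 49]
t=19: [58, 22, 16, 58]
t=20: [48, 24, 44, 48]
t=21: [62, 76, 91, 62]
t=22: [51, 49, 36, 51]
t=23: [23, 4, 19, 23]
t=24: [29, 29, 16, 29]
t=25: [58, 37, 51, 58]
t=26: [31, 35, 21, 31]
t=27: [36, 46, 35, 36]
t=28: [68, 65, 57, 68]
t=29: [41, 54, 48, 41]
t=30: [59, 58, 78, 59]
t=31: [50, 29, 44, 50]
t=32: [45, 11, 22, 45]
t=33: [57, 83, 67, 57]
t=34: [28, 19, 31, 28]
t=35: [27, 27, 36, 27]
t=36: [41, 31, 37, 41]
t=37: [57, 65, 70, 57]
t=38: [47, 30, 33, 47]
t=39: [56, 78, 80, 56]
t=40: [72, 37, 39, 72]
t=41: [65, 67, 68, 65]
t=42: [53, 49, 50, 53]
t=43: [4, 9, 9, 4]
t=44: [70, 62, 62, 70]
t=45: [45, 57, 57, 45]
t=46: [39, 69, 69, 39]
t=47: [61, 65, 65, 61]
t=48: [45, 39, 39, 45]
t=49: [71, 80, 80, 71]
t=50: [86, 72, 72, 86]
t=51: [55, 27, 27, 55]
t=52: [27, 21, 21, 27]
t=53: [17, 26, 26, 17]
t=54: [21, 7, 7, 21]
t=55: [54, 26, 26, 54]
t=56: [24, 18, 18, 24]
t=57: [8, 17, 17, 8]
t=58: [18, 53, 53, 18]
t=59: [10, 6, 6, 10]
t=60: [68, 74, 74, 68]
t=61: [70, 61, 61, 70]
t=62: [42, 56, 56, 42]
t=63: [34, 62, 62, 34]
t=64: [42, 48, 48, 42]
t=65: [89, 80, 80, 89]
t=66: [75, 40, 40, 75]
t=67: [72, 76, 76, 72]
t=68: [78, 72, 72, 78]
t=69: [73, 82, 82, 73]
t=70: [19, 54, 54, 19]
t=71: [13, 9, 9, 13]
t=72: [77, 83, 83, 77]
t=73: [24, 64, 64, 24]
t=74: [39, 27, 27, 39]
t=75: [40, 58, 58, 40]
t=76: [37, 59, 59, 37]
t=77: [37, 53, 53, 37]
t=78: [24, 48, 48, 24]
t=79: [76, 40, 40, 76]
t=80: [72, 78, 78, 72]
t=81: [82, 73, 73, 82]
t=82: [54, 19, 19, 54]
t=83: [9, 13, 13, 9]
t=84: [83, 77, 77, 83]
t=85: [64, 24, 24, 64]
t=86: [27, 39, 39, 27]
t=87: [58, 40, 40, 58]
t=88: [59, 37, 37, 59]
t=89: [53, 37, 37, 53]
t=90: [48, 24, 24, 48]
t=91: [40, 76, 76, 40]
t=92: [78, 72, 72, 78]

Answer: 24
Key observation: The state at step 68, [78, 72, 72, 78], reappears at step 92 — and no state repeats earlier — so the cycle the system enters has period 24.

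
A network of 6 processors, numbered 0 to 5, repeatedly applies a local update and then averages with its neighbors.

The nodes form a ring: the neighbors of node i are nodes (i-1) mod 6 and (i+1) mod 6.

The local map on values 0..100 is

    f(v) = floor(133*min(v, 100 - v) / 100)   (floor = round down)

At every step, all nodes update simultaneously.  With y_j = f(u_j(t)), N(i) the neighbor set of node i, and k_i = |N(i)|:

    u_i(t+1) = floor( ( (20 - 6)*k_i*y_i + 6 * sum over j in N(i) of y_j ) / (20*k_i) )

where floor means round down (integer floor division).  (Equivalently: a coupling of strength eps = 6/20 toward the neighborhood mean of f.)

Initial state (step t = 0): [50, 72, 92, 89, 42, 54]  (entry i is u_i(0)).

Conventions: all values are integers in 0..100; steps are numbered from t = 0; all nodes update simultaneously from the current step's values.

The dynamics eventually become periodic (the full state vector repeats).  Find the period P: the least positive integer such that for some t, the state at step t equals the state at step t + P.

Simulating step by step:
t=0: [50, 72, 92, 89, 42, 54]
t=1: [60, 37, 14, 19, 49, 60]
t=2: [52, 44, 23, 29, 57, 54]
t=3: [61, 54, 35, 39, 54, 60]
t=4: [52, 57, 49, 51, 58, 53]
t=5: [61, 59, 63, 63, 57, 61]
t=6: [51, 52, 49, 50, 54, 51]
t=7: [64, 63, 64, 65, 62, 64]
t=8: [47, 48, 47, 46, 48, 47]
t=9: [62, 62, 62, 61, 62, 62]
t=10: [50, 50, 50, 50, 50, 50]
t=11: [66, 66, 66, 66, 66, 66]
t=12: [45, 45, 45, 45, 45, 45]
t=13: [59, 59, 59, 59, 59, 59]
t=14: [54, 54, 54, 54, 54, 54]
t=15: [61, 61, 61, 61, 61, 61]
t=16: [51, 51, 51, 51, 51, 51]
t=17: [65, 65, 65, 65, 65, 65]
t=18: [46, 46, 46, 46, 46, 46]
t=19: [61, 61, 61, 61, 61, 61]

Answer: 4
Key observation: The state at step 15, [61, 61, 61, 61, 61, 61], reappears at step 19 — and no state repeats earlier — so the cycle the system enters has period 4.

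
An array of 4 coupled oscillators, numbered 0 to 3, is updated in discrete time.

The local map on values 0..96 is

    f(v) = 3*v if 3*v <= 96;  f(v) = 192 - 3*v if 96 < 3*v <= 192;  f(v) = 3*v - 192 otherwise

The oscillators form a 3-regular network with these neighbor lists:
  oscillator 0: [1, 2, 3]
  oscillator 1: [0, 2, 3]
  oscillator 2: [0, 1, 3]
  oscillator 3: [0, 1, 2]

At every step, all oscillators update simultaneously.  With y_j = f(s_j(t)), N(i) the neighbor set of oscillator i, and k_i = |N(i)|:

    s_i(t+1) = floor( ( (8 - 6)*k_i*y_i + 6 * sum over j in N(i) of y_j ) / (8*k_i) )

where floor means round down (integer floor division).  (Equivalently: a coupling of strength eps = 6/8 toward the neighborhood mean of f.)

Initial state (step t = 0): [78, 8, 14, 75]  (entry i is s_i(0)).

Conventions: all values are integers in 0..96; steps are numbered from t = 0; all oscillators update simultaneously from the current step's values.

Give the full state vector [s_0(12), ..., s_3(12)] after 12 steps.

Answer: [81, 81, 81, 81]

Derivation:
t=0: [78, 8, 14, 75]
t=1: [35, 35, 35, 35]
t=2: [87, 87, 87, 87]
t=3: [69, 69, 69, 69]
t=4: [15, 15, 15, 15]
t=5: [45, 45, 45, 45]
t=6: [57, 57, 57, 57]
t=7: [21, 21, 21, 21]
t=8: [63, 63, 63, 63]
t=9: [3, 3, 3, 3]
t=10: [9, 9, 9, 9]
t=11: [27, 27, 27, 27]
t=12: [81, 81, 81, 81]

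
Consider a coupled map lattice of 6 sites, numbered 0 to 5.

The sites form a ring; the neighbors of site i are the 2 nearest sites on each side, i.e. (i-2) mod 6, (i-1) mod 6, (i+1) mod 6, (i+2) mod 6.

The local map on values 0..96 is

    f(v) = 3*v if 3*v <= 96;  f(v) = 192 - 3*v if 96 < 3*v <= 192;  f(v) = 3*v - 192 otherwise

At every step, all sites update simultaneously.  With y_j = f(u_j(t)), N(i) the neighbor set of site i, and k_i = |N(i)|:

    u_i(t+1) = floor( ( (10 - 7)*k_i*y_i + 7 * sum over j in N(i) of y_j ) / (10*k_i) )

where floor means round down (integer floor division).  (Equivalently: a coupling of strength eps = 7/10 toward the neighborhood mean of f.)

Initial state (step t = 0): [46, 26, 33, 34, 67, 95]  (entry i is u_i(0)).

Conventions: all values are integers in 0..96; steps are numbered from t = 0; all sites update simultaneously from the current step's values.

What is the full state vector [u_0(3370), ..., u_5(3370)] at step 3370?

Answer: [51, 59, 55, 58, 50, 55]
Key observation: The state at step 7, [58, 50, 55, 51, 59, 55], reappears at step 13: the system is in a cycle of period 6 from step 7 on.  Therefore the state at step 3370 equals the state at step 7 + ((3370 - 7) mod 6) = 10, which is [51, 59, 55, 58, 50, 55].

Derivation:
t=0: [46, 26, 33, 34, 67, 95]
t=1: [63, 81, 68, 74, 60, 68]
t=2: [16, 25, 20, 24, 13, 20]
t=3: [55, 64, 58, 62, 53, 58]
t=4: [20, 12, 16, 13, 21, 16]
t=5: [52, 44, 49, 45, 53, 49]
t=6: [42, 50, 46, 49, 41, 46]
t=7: [58, 50, 55, 51, 59, 55]
t=8: [24, 32, 28, 31, 23, 28]
t=9: [79, 87, 82, 86, 78, 82]
t=10: [51, 59, 55, 58, 50, 55]
t=11: [31, 23, 28, 24, 32, 28]
t=12: [86, 78, 82, 79, 87, 82]
t=13: [58, 50, 55, 51, 59, 55]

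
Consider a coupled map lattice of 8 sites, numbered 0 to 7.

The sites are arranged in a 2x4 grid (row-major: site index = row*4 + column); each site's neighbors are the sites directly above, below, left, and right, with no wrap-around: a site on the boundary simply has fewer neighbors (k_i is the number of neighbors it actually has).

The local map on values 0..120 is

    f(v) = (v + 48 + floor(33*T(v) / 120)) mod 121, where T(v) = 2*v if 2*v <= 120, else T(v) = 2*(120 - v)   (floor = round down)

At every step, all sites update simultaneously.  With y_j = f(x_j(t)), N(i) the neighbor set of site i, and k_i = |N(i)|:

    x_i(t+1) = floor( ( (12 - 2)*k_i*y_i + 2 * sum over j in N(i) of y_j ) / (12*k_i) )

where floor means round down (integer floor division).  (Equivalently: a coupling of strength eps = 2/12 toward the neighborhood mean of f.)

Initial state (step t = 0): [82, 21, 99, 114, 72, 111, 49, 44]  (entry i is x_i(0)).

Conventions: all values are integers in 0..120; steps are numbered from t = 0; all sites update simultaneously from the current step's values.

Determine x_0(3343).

Simulating step by step:
t=0: [82, 21, 99, 114, 72, 111, 49, 44]
t=1: [32, 72, 37, 49, 26, 40, 12, 100]
t=2: [90, 38, 92, 13, 90, 101, 69, 37]
t=3: [39, 94, 39, 68, 33, 40, 29, 95]
t=4: [101, 47, 98, 31, 100, 104, 90, 38]
t=5: [44, 106, 44, 91, 38, 43, 37, 99]
t=6: [108, 52, 106, 40, 107, 108, 102, 42]
t=7: [38, 12, 41, 104, 41, 38, 42, 106]
t=8: [103, 72, 104, 45, 110, 104, 108, 46]
t=9: [38, 27, 42, 110, 41, 38, 45, 112]
t=10: [105, 92, 107, 48, 110, 105, 112, 49]
t=11: [39, 35, 38, 4, 41, 39, 40, 5]
t=12: [107, 102, 103, 58, 110, 107, 106, 59]
t=13: [40, 38, 37, 18, 41, 40, 38, 19]
t=14: [109, 106, 103, 77, 110, 109, 104, 79]
t=15: [41, 40, 38, 28, 42, 41, 38, 28]
t=16: [111, 109, 105, 92, 112, 110, 105, 92]
t=17: [42, 41, 39, 34, 42, 41, 39, 34]
t=18: [112, 110, 107, 100, 112, 110, 107, 100]
t=19: [42, 42, 40, 38, 42, 42, 40, 38]
t=20: [113, 112, 109, 106, 113, 112, 109, 106]
t=21: [43, 42, 41, 40, 43, 42, 41, 40]
t=22: [113, 112, 111, 110, 113, 112, 111, 110]
t=23: [43, 42, 42, 42, 43, 42, 42, 42]
t=24: [113, 113, 113, 113, 113, 113, 113, 113]
t=25: [43, 43, 43, 43, 43, 43, 43, 43]
t=26: [114, 114, 114, 114, 114, 114, 114, 114]
t=27: [44, 44, 44, 44, 44, 44, 44, 44]
t=28: [116, 116, 116, 116, 116, 116, 116, 116]
t=29: [45, 45, 45, 45, 45, 45, 45, 45]
t=30: [117, 117, 117, 117, 117, 117, 117, 117]
t=31: [45, 45, 45, 45, 45, 45, 45, 45]

Answer: x_0(3343) = 45
Key observation: The state at step 29, [45, 45, 45, 45, 45, 45, 45, 45], reappears at step 31: the system is in a cycle of period 2 from step 29 on.  Therefore the state at step 3343 equals the state at step 29 + ((3343 - 29) mod 2) = 29, which is [45, 45, 45, 45, 45, 45, 45, 45].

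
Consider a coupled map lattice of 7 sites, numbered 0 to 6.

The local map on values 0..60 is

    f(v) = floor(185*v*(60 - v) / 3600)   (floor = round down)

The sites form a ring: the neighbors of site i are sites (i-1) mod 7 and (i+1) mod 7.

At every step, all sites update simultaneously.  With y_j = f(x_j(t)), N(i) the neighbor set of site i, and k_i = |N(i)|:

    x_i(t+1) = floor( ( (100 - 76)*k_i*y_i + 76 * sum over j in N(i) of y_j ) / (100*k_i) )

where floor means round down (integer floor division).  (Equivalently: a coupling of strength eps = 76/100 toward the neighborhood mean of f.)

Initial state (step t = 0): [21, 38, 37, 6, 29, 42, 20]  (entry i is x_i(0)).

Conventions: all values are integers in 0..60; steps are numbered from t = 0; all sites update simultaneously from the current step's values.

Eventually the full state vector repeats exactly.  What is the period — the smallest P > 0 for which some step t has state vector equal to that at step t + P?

Answer: 2
Key observation: The state at step 6, [41, 41, 41, 42, 42, 42, 41], reappears at step 8 — and no state repeats earlier — so the cycle the system enters has period 2.

Derivation:
t=0: [21, 38, 37, 6, 29, 42, 20]
t=1: [41, 42, 32, 37, 31, 42, 40]
t=2: [39, 41, 41, 45, 41, 42, 39]
t=3: [41, 40, 37, 38, 36, 40, 40]
t=4: [40, 41, 41, 43, 42, 42, 40]
t=5: [40, 40, 38, 38, 37, 39, 39]
t=6: [41, 41, 41, 42, 42, 42, 41]
t=7: [40, 40, 39, 38, 38, 38, 39]
t=8: [41, 41, 41, 42, 42, 42, 41]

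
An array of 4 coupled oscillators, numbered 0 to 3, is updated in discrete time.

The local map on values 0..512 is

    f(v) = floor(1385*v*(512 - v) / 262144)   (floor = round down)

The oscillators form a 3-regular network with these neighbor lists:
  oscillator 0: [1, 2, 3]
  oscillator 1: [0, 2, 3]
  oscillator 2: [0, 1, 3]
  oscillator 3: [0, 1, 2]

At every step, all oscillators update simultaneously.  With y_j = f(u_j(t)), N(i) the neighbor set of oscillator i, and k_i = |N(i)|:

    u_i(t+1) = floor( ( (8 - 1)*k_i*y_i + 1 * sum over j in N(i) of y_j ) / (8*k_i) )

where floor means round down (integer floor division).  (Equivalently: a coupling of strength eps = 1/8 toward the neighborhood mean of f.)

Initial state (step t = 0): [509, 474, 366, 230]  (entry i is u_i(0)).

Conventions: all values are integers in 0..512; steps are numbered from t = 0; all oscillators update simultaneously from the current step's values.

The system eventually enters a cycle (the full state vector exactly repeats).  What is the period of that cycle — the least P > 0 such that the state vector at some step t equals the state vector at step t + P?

Simulating step by step:
t=0: [509, 474, 366, 230]
t=1: [36, 109, 265, 315]
t=2: [116, 234, 328, 313]
t=3: [253, 337, 316, 325]
t=4: [342, 313, 326, 321]
t=5: [309, 327, 319, 322]
t=6: [329, 319, 324, 323]
t=7: [318, 324, 321, 321]
t=8: [324, 321, 323, 323]
t=9: [321, 322, 322, 322]
t=10: [323, 323, 323, 323]
t=11: [322, 322, 322, 322]
t=12: [323, 323, 323, 323]

Answer: 2
Key observation: The state at step 10, [323, 323, 323, 323], reappears at step 12 — and no state repeats earlier — so the cycle the system enters has period 2.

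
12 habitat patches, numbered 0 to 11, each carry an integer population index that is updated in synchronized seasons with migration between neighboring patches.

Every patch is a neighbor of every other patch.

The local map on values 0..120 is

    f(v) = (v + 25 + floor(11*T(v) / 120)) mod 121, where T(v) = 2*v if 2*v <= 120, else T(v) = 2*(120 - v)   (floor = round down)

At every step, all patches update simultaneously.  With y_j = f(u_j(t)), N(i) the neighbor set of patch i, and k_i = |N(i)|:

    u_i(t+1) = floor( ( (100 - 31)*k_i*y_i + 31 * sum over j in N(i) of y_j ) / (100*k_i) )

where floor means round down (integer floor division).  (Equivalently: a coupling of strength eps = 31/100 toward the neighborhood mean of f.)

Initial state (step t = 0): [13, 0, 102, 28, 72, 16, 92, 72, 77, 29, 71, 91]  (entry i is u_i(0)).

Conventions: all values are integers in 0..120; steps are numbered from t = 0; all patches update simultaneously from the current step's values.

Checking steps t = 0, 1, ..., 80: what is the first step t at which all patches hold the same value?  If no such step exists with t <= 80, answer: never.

Simulating step by step:
t=0: [13, 0, 102, 28, 72, 16, 92, 72, 77, 29, 71, 91]  (not all equal)
t=1: [45, 35, 24, 56, 88, 47, 19, 88, 90, 57, 87, 18]  (not all equal)
t=2: [80, 72, 64, 89, 107, 81, 60, 107, 108, 89, 107, 59]  (not all equal)
t=3: [99, 95, 91, 104, 34, 100, 89, 34, 34, 104, 34, 87]  (not all equal)
t=4: [18, 17, 15, 21, 58, 19, 93, 58, 58, 21, 58, 93]  (not all equal)
t=5: [48, 48, 46, 50, 79, 49, 19, 79, 79, 50, 79, 19]  (not all equal)
t=6: [82, 82, 81, 84, 102, 83, 60, 102, 102, 84, 102, 60]  (not all equal)
t=7: [100, 100, 100, 101, 31, 101, 89, 31, 31, 101, 31, 89]  (not all equal)
t=8: [19, 19, 19, 20, 55, 20, 93, 55, 55, 20, 55, 93]  (not all equal)
t=9: [49, 49, 49, 50, 77, 50, 18, 77, 77, 50, 77, 18]  (not all equal)
t=10: [83, 83, 83, 84, 101, 84, 59, 101, 101, 84, 101, 59]  (not all equal)
t=11: [101, 101, 101, 101, 30, 101, 87, 30, 30, 101, 30, 87]  (not all equal)
t=12: [20, 20, 20, 20, 54, 20, 92, 54, 54, 20, 54, 92]  (not all equal)
t=13: [49, 49, 49, 49, 76, 49, 18, 76, 76, 49, 76, 18]  (not all equal)
t=14: [83, 83, 83, 83, 100, 83, 59, 100, 100, 83, 100, 59]  (not all equal)
t=15: [100, 100, 100, 100, 29, 100, 87, 29, 29, 100, 29, 87]  (not all equal)
t=16: [19, 19, 19, 19, 53, 19, 92, 53, 53, 19, 53, 92]  (not all equal)
t=17: [48, 48, 48, 48, 75, 48, 18, 75, 75, 48, 75, 18]  (not all equal)
t=18: [82, 82, 82, 82, 99, 82, 58, 99, 99, 82, 99, 58]  (not all equal)
t=19: [99, 99, 99, 99, 28, 99, 86, 28, 28, 99, 28, 86]  (not all equal)
t=20: [18, 18, 18, 18, 52, 18, 91, 52, 52, 18, 52, 91]  (not all equal)
t=21: [47, 47, 47, 47, 74, 47, 17, 74, 74, 47, 74, 17]  (not all equal)
t=22: [81, 81, 81, 81, 98, 81, 57, 98, 98, 81, 98, 57]  (not all equal)
t=23: [99, 99, 99, 99, 28, 99, 85, 28, 28, 99, 28, 85]  (not all equal)
t=24: [18, 18, 18, 18, 52, 18, 90, 52, 52, 18, 52, 90]  (not all equal)
t=25: [54, 54, 54, 54, 81, 54, 103, 81, 81, 54, 81, 103]  (not all equal)
t=26: [86, 86, 86, 86, 102, 86, 34, 102, 102, 86, 102, 34]  (not all equal)
t=27: [101, 101, 101, 101, 30, 101, 67, 30, 30, 101, 30, 67]  (not all equal)
t=28: [19, 19, 19, 19, 53, 19, 80, 53, 53, 19, 53, 80]  (not all equal)
t=29: [55, 55, 55, 55, 81, 55, 98, 81, 81, 55, 81, 98]  (not all equal)
t=30: [87, 87, 87, 87, 103, 87, 32, 103, 103, 87, 103, 32]  (not all equal)
t=31: [102, 102, 102, 102, 31, 102, 65, 31, 31, 102, 31, 65]  (not all equal)
t=32: [19, 19, 19, 19, 54, 19, 80, 54, 54, 19, 54, 80]  (not all equal)
t=33: [55, 55, 55, 55, 82, 55, 98, 82, 82, 55, 82, 98]  (not all equal)
t=34: [87, 87, 87, 87, 103, 87, 32, 103, 103, 87, 103, 32]  (not all equal)

Answer: never
Key observation: The state at step 30 reappears at step 34 — the system is in a cycle of period 4 from step 30 on.  No step 0..34 is synchronized, and the cycle repeats forever, so no step up to 80 (or ever) has all patches equal.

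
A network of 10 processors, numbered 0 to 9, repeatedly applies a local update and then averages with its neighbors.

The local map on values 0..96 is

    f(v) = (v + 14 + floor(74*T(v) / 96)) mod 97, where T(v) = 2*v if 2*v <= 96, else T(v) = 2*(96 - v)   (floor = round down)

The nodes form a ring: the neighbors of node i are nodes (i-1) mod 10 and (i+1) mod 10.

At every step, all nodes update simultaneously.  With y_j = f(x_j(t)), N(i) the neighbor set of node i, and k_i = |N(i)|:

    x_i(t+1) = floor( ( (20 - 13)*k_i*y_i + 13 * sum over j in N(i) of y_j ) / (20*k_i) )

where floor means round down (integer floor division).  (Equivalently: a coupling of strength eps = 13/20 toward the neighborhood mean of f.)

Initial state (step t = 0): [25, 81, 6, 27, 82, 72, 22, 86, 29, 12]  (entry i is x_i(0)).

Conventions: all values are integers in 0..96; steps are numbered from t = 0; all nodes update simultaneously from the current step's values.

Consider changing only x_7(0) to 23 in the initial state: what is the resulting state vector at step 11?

Simulating step by step:
t=0: [25, 81, 6, 27, 82, 72, 22, 23, 29, 12]
t=1: [48, 41, 43, 44, 42, 38, 56, 75, 68, 68]
t=2: [29, 28, 25, 25, 21, 23, 23, 28, 26, 31]
t=3: [87, 83, 79, 73, 71, 70, 76, 79, 85, 86]
t=4: [18, 19, 22, 24, 26, 25, 23, 21, 19, 17]
t=5: [59, 63, 68, 74, 77, 76, 72, 67, 62, 59]
t=6: [32, 30, 27, 24, 23, 23, 25, 28, 30, 32]
t=7: [93, 89, 82, 76, 72, 73, 77, 84, 90, 93]
t=8: [14, 16, 19, 23, 24, 24, 22, 19, 16, 14]
t=9: [50, 54, 62, 69, 74, 73, 68, 61, 54, 50]
t=10: [36, 34, 31, 27, 25, 25, 28, 31, 34, 36]
t=11: [6, 33, 59, 83, 78, 79, 84, 60, 33, 6]

Answer: [6, 33, 59, 83, 78, 79, 84, 60, 33, 6]
Key observation: This trace re-runs the system from the modified initial state.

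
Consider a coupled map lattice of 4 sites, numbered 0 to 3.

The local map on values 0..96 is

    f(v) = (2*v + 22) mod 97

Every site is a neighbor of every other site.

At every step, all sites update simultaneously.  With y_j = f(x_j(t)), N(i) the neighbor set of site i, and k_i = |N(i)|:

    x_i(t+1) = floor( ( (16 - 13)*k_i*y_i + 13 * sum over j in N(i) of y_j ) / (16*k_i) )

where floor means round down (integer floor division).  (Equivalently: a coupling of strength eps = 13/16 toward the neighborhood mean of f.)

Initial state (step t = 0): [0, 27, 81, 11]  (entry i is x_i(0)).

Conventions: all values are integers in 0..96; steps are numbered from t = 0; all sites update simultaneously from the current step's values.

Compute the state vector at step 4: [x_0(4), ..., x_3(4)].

Answer: [71, 69, 69, 69]

Derivation:
t=0: [0, 27, 81, 11]
t=1: [60, 55, 54, 58]
t=2: [37, 38, 38, 38]
t=3: [18, 26, 26, 26]
t=4: [71, 69, 69, 69]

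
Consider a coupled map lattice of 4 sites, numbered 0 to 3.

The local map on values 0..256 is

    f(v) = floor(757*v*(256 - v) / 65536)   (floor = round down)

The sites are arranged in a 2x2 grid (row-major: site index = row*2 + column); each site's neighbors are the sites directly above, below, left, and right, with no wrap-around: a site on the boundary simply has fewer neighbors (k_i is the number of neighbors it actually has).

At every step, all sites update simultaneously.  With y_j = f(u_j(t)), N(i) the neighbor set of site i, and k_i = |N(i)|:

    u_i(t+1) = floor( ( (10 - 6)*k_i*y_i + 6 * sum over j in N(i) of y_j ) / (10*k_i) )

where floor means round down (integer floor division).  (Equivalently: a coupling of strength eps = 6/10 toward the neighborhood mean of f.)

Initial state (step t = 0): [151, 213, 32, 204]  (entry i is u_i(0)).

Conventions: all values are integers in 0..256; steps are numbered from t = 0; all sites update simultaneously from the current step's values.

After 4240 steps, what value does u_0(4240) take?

Simulating step by step:
t=0: [151, 213, 32, 204]
t=1: [129, 133, 124, 104]
t=2: [188, 186, 186, 185]
t=3: [148, 149, 149, 150]
t=4: [184, 183, 183, 183]
t=5: [153, 153, 153, 154]
t=6: [182, 181, 181, 181]
t=7: [155, 155, 155, 156]
t=8: [180, 180, 180, 180]
t=9: [158, 158, 158, 158]
t=10: [178, 178, 178, 178]
t=11: [160, 160, 160, 160]
t=12: [177, 177, 177, 177]
t=13: [161, 161, 161, 161]
t=14: [176, 176, 176, 176]
t=15: [162, 162, 162, 162]
t=16: [175, 175, 175, 175]
t=17: [163, 163, 163, 163]
t=18: [175, 175, 175, 175]

Answer: u_0(4240) = 175
Key observation: The state at step 16, [175, 175, 175, 175], reappears at step 18: the system is in a cycle of period 2 from step 16 on.  Therefore the state at step 4240 equals the state at step 16 + ((4240 - 16) mod 2) = 16, which is [175, 175, 175, 175].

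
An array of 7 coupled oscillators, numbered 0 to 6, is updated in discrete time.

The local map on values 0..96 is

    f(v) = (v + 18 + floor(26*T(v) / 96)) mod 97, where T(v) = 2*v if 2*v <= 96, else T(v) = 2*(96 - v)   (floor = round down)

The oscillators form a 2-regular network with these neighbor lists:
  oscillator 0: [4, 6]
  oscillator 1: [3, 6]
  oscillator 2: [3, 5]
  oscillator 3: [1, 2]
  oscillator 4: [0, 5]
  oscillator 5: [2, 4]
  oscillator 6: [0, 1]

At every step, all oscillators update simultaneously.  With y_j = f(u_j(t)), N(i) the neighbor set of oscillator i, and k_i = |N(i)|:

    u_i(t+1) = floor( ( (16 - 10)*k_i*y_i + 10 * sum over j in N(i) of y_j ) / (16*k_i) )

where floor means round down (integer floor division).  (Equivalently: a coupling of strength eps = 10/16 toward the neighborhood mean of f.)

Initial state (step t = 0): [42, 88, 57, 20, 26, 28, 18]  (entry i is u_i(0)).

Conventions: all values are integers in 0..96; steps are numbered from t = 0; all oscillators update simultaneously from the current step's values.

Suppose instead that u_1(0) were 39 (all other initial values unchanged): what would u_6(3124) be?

Answer: u_6(3124) = 36
Key observation: The state at step 39, [4, 31, 89, 61, 31, 61, 4], reappears at step 42: the system is in a cycle of period 3 from step 39 on.  Therefore the state at step 3124 equals the state at step 39 + ((3124 - 39) mod 3) = 40, which is [36, 31, 4, 24, 31, 24, 36].

Derivation:
t=0: [42, 39, 57, 20, 26, 28, 18]
t=1: [62, 58, 70, 72, 66, 71, 66]
t=2: [2, 38, 5, 33, 3, 4, 31]
t=3: [35, 70, 38, 57, 22, 23, 54]
t=4: [71, 61, 75, 61, 57, 59, 59]
t=5: [31, 0, 2, 2, 37, 32, 1]
t=6: [53, 19, 35, 20, 69, 55, 33]
t=7: [57, 53, 71, 54, 60, 59, 69]
t=8: [37, 65, 31, 66, 30, 1, 60]
t=9: [48, 1, 31, 22, 53, 47, 24]
t=10: [81, 40, 68, 45, 92, 83, 55]
t=11: [38, 86, 32, 58, 12, 10, 63]
t=12: [40, 34, 65, 60, 47, 44, 27]
t=13: [76, 44, 27, 22, 85, 60, 68]
t=14: [7, 49, 38, 64, 6, 21, 30]
t=15: [38, 55, 44, 53, 34, 50, 61]
t=16: [50, 65, 90, 91, 78, 82, 53]
t=17: [66, 34, 12, 10, 34, 10, 64]
t=18: [23, 37, 34, 45, 37, 45, 23]
t=19: [59, 71, 80, 77, 71, 77, 59]
t=20: [1, 4, 8, 7, 4, 7, 1]
t=21: [20, 23, 28, 27, 23, 27, 20]
t=22: [49, 53, 59, 57, 53, 57, 49]
t=23: [92, 94, 60, 65, 94, 65, 92]
t=24: [15, 11, 1, 5, 11, 5, 15]
t=25: [38, 33, 22, 25, 33, 25, 38]
t=26: [73, 66, 54, 58, 66, 58, 73]
t=27: [5, 33, 95, 66, 33, 66, 5]
t=28: [38, 34, 7, 27, 34, 27, 38]
t=29: [74, 68, 47, 52, 68, 52, 74]
t=30: [5, 32, 91, 64, 32, 64, 5]
t=31: [38, 33, 6, 26, 33, 26, 38]
t=32: [73, 67, 46, 51, 67, 51, 73]
t=33: [5, 32, 91, 63, 32, 63, 5]
t=34: [38, 33, 5, 25, 33, 25, 38]
t=35: [73, 66, 44, 50, 66, 50, 73]
t=36: [5, 31, 89, 62, 31, 62, 5]
t=37: [37, 32, 5, 24, 32, 24, 37]
t=38: [72, 65, 43, 49, 65, 49, 72]
t=39: [4, 31, 89, 61, 31, 61, 4]
t=40: [36, 31, 4, 24, 31, 24, 36]
t=41: [70, 64, 43, 48, 64, 48, 70]
t=42: [4, 31, 89, 61, 31, 61, 4]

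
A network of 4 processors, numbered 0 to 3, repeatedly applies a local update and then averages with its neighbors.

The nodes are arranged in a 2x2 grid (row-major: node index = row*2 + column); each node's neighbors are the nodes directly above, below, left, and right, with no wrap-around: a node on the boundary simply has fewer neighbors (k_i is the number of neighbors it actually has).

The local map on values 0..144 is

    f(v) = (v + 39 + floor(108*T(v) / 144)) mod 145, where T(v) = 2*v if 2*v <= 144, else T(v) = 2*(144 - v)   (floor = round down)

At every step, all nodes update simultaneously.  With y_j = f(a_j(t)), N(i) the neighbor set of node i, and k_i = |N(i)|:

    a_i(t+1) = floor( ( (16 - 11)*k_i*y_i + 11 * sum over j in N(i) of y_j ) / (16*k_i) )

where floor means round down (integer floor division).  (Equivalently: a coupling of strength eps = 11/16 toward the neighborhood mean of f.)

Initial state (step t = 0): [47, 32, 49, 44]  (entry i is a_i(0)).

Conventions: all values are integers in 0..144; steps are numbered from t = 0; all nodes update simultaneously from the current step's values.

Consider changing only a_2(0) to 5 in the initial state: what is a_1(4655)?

Simulating step by step:
t=0: [47, 32, 5, 44]
t=1: [61, 42, 21, 59]
t=2: [95, 74, 58, 93]
t=3: [57, 65, 55, 58]
t=4: [41, 43, 35, 42]
t=5: [87, 98, 137, 88]
t=6: [55, 64, 58, 55]
t=7: [41, 38, 33, 41]
t=8: [131, 138, 134, 131]
t=9: [42, 43, 43, 42]
t=10: [45, 99, 99, 45]
t=11: [43, 22, 22, 43]
t=12: [64, 30, 30, 64]
t=13: [95, 72, 72, 95]
t=14: [70, 65, 65, 70]
t=15: [60, 64, 64, 60]
t=16: [50, 47, 47, 50]
t=17: [13, 16, 16, 13]
t=18: [76, 73, 73, 76]
t=19: [72, 72, 72, 72]
t=20: [74, 74, 74, 74]
t=21: [73, 73, 73, 73]
t=22: [73, 73, 73, 73]

Answer: a_1(4655) = 73
Key observation: The state at step 21, [73, 73, 73, 73], reappears at step 22: the system is in a cycle of period 1 from step 21 on.  Therefore the state at step 4655 equals the state at step 21 + ((4655 - 21) mod 1) = 21, which is [73, 73, 73, 73].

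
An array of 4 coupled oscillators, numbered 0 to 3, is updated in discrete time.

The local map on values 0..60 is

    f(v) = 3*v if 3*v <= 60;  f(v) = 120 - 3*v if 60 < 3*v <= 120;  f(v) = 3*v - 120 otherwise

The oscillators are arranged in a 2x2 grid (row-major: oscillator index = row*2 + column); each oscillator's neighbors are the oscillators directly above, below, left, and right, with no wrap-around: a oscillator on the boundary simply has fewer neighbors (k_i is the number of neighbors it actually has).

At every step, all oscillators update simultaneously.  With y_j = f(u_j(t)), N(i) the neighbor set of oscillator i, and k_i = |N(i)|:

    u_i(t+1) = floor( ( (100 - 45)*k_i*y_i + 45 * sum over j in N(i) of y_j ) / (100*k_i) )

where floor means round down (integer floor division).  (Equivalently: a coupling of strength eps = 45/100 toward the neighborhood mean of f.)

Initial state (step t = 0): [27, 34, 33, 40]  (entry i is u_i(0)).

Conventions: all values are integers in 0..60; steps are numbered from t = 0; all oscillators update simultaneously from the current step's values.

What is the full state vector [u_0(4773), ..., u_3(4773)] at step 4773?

Answer: [27, 25, 28, 27]
Key observation: The state at step 9, [33, 26, 39, 33], reappears at step 19: the system is in a cycle of period 10 from step 9 on.  Therefore the state at step 4773 equals the state at step 9 + ((4773 - 9) mod 10) = 13, which is [27, 25, 28, 27].

Derivation:
t=0: [27, 34, 33, 40]
t=1: [30, 18, 20, 8]
t=2: [42, 41, 45, 38]
t=3: [7, 4, 10, 7]
t=4: [21, 16, 25, 21]
t=5: [52, 52, 50, 52]
t=6: [34, 36, 32, 34]
t=7: [18, 14, 21, 18]
t=8: [51, 47, 55, 51]
t=9: [33, 26, 39, 33]
t=10: [21, 32, 11, 21]
t=11: [44, 38, 43, 44]
t=12: [9, 8, 10, 9]
t=13: [27, 25, 28, 27]
t=14: [39, 42, 37, 39]
t=15: [5, 4, 6, 5]
t=16: [15, 13, 16, 15]
t=17: [44, 41, 46, 44]
t=18: [11, 7, 15, 11]
t=19: [33, 26, 39, 33]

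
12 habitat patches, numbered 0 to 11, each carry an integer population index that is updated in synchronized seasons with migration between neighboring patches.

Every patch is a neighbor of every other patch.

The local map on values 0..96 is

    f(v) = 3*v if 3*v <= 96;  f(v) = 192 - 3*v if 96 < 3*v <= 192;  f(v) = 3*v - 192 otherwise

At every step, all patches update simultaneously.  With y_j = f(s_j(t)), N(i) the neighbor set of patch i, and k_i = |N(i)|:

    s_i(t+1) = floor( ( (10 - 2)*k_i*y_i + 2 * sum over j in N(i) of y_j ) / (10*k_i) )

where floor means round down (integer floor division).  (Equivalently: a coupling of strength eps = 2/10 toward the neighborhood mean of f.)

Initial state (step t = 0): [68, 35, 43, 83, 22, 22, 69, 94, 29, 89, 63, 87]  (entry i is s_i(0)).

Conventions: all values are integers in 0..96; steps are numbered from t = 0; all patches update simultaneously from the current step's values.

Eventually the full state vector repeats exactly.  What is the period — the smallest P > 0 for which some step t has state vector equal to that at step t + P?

Simulating step by step:
t=0: [68, 35, 43, 83, 22, 22, 69, 94, 29, 89, 63, 87]
t=1: [21, 80, 61, 57, 64, 64, 24, 82, 80, 71, 14, 66]
t=2: [56, 44, 14, 23, 6, 6, 63, 49, 44, 23, 39, 11]
t=3: [28, 56, 42, 63, 23, 23, 11, 44, 56, 63, 68, 35]
t=4: [75, 28, 61, 12, 63, 63, 35, 56, 28, 12, 19, 77]
t=5: [34, 74, 16, 37, 11, 11, 77, 27, 74, 37, 53, 39]
t=6: [82, 35, 49, 75, 37, 37, 42, 75, 35, 75, 37, 70]
t=7: [54, 80, 47, 38, 76, 76, 64, 38, 80, 38, 76, 26]
t=8: [34, 48, 50, 71, 39, 39, 10, 71, 48, 71, 39, 71]
t=9: [80, 47, 43, 26, 68, 68, 33, 26, 47, 26, 68, 26]
t=10: [49, 51, 61, 72, 21, 21, 84, 72, 51, 72, 21, 72]
t=11: [43, 39, 15, 27, 57, 57, 55, 27, 39, 27, 57, 27]
t=12: [61, 70, 47, 75, 28, 28, 33, 75, 70, 75, 28, 75]
t=13: [17, 24, 50, 36, 76, 76, 83, 36, 24, 36, 76, 36]
t=14: [53, 69, 46, 79, 41, 41, 57, 79, 69, 79, 41, 79]
t=15: [35, 21, 51, 44, 63, 63, 25, 44, 21, 44, 63, 44]
t=16: [78, 59, 40, 57, 12, 12, 69, 57, 59, 57, 12, 57]
t=17: [39, 18, 62, 22, 34, 34, 18, 22, 18, 22, 34, 22]
t=18: [72, 56, 18, 65, 84, 84, 56, 65, 56, 65, 84, 65]
t=19: [24, 24, 48, 8, 53, 53, 24, 8, 24, 8, 53, 8]
t=20: [65, 65, 47, 28, 35, 35, 65, 28, 65, 28, 35, 28]
t=21: [14, 14, 51, 77, 80, 80, 14, 77, 14, 77, 80, 77]
t=22: [42, 42, 39, 39, 46, 46, 42, 39, 42, 39, 46, 39]
t=23: [66, 66, 73, 73, 56, 56, 66, 73, 66, 73, 56, 73]
t=24: [8, 8, 25, 25, 22, 22, 8, 25, 8, 25, 22, 25]
t=25: [30, 30, 70, 70, 63, 63, 30, 70, 30, 70, 63, 70]
t=26: [78, 78, 22, 22, 10, 10, 78, 22, 78, 22, 10, 22]
t=27: [43, 43, 62, 62, 34, 34, 43, 62, 43, 62, 34, 62]
t=28: [59, 59, 14, 14, 80, 80, 59, 14, 59, 14, 80, 14]
t=29: [19, 19, 40, 40, 45, 45, 19, 40, 19, 40, 45, 40]
t=30: [58, 58, 70, 70, 58, 58, 58, 70, 58, 70, 58, 70]
t=31: [18, 18, 18, 18, 18, 18, 18, 18, 18, 18, 18, 18]
t=32: [54, 54, 54, 54, 54, 54, 54, 54, 54, 54, 54, 54]
t=33: [30, 30, 30, 30, 30, 30, 30, 30, 30, 30, 30, 30]
t=34: [90, 90, 90, 90, 90, 90, 90, 90, 90, 90, 90, 90]
t=35: [78, 78, 78, 78, 78, 78, 78, 78, 78, 78, 78, 78]
t=36: [42, 42, 42, 42, 42, 42, 42, 42, 42, 42, 42, 42]
t=37: [66, 66, 66, 66, 66, 66, 66, 66, 66, 66, 66, 66]
t=38: [6, 6, 6, 6, 6, 6, 6, 6, 6, 6, 6, 6]
t=39: [18, 18, 18, 18, 18, 18, 18, 18, 18, 18, 18, 18]

Answer: 8
Key observation: The state at step 31, [18, 18, 18, 18, 18, 18, 18, 18, 18, 18, 18, 18], reappears at step 39 — and no state repeats earlier — so the cycle the system enters has period 8.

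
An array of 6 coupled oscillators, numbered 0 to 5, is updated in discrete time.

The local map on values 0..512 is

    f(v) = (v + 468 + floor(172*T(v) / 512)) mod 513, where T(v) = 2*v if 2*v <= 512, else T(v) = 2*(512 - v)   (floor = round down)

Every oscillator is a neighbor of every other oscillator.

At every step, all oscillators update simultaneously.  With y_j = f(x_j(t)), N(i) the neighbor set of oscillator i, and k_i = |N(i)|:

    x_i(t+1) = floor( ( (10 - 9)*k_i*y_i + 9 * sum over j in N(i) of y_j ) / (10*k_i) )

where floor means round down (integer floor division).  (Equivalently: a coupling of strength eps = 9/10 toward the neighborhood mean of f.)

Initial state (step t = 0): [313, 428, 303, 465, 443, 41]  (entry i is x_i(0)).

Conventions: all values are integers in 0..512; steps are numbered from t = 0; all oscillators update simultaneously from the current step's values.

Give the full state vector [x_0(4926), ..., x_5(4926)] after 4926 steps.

Simulating step by step:
t=0: [313, 428, 303, 465, 443, 41]
t=1: [356, 352, 356, 352, 352, 386]
t=2: [416, 416, 416, 416, 416, 415]
t=3: [435, 435, 435, 435, 435, 435]
t=4: [441, 441, 441, 441, 441, 441]
t=5: [443, 443, 443, 443, 443, 443]
t=6: [444, 444, 444, 444, 444, 444]
t=7: [444, 444, 444, 444, 444, 444]

Answer: [444, 444, 444, 444, 444, 444]
Key observation: The state at step 6, [444, 444, 444, 444, 444, 444], reappears at step 7: the system is in a cycle of period 1 from step 6 on.  Therefore the state at step 4926 equals the state at step 6 + ((4926 - 6) mod 1) = 6, which is [444, 444, 444, 444, 444, 444].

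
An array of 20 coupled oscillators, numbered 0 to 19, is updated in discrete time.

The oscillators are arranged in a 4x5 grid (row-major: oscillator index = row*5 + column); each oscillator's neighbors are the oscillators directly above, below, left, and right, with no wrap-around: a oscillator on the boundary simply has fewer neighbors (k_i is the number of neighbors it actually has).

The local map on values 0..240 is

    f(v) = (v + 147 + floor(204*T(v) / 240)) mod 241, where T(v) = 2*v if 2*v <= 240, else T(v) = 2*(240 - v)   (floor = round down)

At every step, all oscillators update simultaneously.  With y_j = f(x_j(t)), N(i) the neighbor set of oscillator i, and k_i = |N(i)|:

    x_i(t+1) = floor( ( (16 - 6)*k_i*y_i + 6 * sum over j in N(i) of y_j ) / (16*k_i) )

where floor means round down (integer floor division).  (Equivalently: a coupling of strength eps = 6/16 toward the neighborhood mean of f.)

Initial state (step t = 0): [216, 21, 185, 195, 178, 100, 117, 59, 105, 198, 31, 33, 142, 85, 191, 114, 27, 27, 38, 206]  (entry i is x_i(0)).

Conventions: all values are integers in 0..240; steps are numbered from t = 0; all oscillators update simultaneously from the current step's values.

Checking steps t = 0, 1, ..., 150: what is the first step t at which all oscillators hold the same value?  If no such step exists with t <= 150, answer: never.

Answer: never
Key observation: The state at step 11 reappears at step 13 — the system is in a cycle of period 2 from step 11 on.  No step 0..13 is synchronized, and the cycle repeats forever, so no step up to 150 (or ever) has all oscillators equal.

Derivation:
t=0: [216, 21, 185, 195, 178, 100, 117, 59, 105, 198, 31, 33, 142, 85, 191, 114, 27, 27, 38, 206]  (not all equal)
t=1: [172, 197, 170, 180, 184, 186, 201, 116, 169, 179, 221, 230, 195, 139, 172, 217, 220, 192, 70, 140]  (not all equal)
t=2: [187, 180, 194, 189, 186, 180, 176, 206, 197, 189, 161, 158, 182, 196, 198, 161, 161, 165, 135, 189]  (not all equal)
t=3: [184, 186, 178, 180, 182, 189, 188, 174, 176, 179, 199, 199, 186, 180, 176, 201, 200, 199, 206, 187]  (not all equal)
t=4: [183, 183, 188, 188, 186, 180, 182, 189, 189, 188, 174, 175, 182, 186, 188, 173, 173, 174, 173, 181]  (not all equal)
t=5: [185, 184, 182, 182, 182, 187, 186, 182, 181, 182, 191, 190, 186, 183, 182, 192, 191, 191, 190, 187]  (not all equal)
t=6: [184, 184, 185, 186, 186, 182, 183, 185, 186, 186, 180, 181, 183, 184, 185, 179, 180, 180, 181, 183]  (not all equal)
t=7: [185, 184, 184, 183, 183, 186, 185, 184, 183, 183, 187, 186, 185, 184, 184, 188, 187, 187, 186, 185]  (not all equal)
t=8: [184, 184, 185, 185, 185, 183, 184, 184, 185, 185, 182, 183, 184, 184, 184, 182, 182, 183, 183, 184]  (not all equal)
t=9: [185, 184, 184, 184, 184, 185, 185, 184, 184, 184, 185, 185, 185, 184, 184, 186, 185, 185, 185, 185]  (not all equal)
t=10: [184, 184, 185, 185, 185, 184, 184, 184, 185, 185, 183, 184, 184, 184, 184, 183, 183, 184, 184, 184]  (not all equal)
t=11: [185, 184, 184, 184, 184, 185, 185, 184, 184, 184, 185, 185, 185, 184, 184, 185, 185, 185, 185, 185]  (not all equal)
t=12: [184, 184, 185, 185, 185, 184, 184, 184, 185, 185, 184, 184, 184, 184, 184, 184, 184, 184, 184, 184]  (not all equal)
t=13: [185, 184, 184, 184, 184, 185, 185, 184, 184, 184, 185, 185, 185, 184, 184, 185, 185, 185, 185, 185]  (not all equal)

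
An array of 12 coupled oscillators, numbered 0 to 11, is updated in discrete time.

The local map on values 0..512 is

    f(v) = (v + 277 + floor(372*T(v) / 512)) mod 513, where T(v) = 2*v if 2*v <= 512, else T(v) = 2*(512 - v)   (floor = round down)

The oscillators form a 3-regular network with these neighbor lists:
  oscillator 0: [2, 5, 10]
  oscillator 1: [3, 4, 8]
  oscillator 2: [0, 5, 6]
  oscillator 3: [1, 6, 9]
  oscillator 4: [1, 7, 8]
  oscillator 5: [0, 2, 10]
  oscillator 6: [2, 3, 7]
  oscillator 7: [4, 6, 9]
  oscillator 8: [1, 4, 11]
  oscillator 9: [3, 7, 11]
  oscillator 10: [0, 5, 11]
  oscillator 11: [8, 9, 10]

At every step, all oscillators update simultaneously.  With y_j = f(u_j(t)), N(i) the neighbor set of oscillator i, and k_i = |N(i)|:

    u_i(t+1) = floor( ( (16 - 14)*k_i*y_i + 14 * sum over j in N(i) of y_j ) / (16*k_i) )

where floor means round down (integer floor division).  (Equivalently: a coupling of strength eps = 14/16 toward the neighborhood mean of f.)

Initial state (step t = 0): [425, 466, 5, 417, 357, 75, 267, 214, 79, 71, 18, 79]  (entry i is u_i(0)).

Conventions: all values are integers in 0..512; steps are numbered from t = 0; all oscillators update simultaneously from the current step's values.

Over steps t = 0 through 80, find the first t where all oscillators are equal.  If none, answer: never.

Simulating step by step:
t=0: [425, 466, 5, 417, 357, 75, 267, 214, 79, 71, 18, 79]  (not all equal)
t=1: [351, 368, 375, 370, 350, 327, 309, 381, 383, 370, 403, 421]  (not all equal)
t=2: [341, 341, 355, 348, 338, 339, 341, 349, 335, 331, 339, 331]  (not all equal)
t=3: [351, 353, 352, 354, 352, 351, 349, 354, 355, 353, 354, 356]  (not all equal)
t=4: [347, 347, 348, 348, 347, 347, 347, 348, 347, 346, 347, 347]  (not all equal)
t=5: [350, 350, 350, 350, 350, 350, 350, 350, 350, 350, 350, 350]  (all equal)

Answer: 5
Key observation: Synchronization is absorbing here: once all oscillators are equal they stay equal, and step 5 is the first all-equal step.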